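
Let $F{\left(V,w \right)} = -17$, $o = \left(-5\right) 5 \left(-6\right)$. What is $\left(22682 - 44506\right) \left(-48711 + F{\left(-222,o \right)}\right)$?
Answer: $1063439872$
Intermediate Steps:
$o = 150$ ($o = \left(-25\right) \left(-6\right) = 150$)
$\left(22682 - 44506\right) \left(-48711 + F{\left(-222,o \right)}\right) = \left(22682 - 44506\right) \left(-48711 - 17\right) = \left(-21824\right) \left(-48728\right) = 1063439872$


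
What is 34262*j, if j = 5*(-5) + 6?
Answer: -650978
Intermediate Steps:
j = -19 (j = -25 + 6 = -19)
34262*j = 34262*(-19) = -650978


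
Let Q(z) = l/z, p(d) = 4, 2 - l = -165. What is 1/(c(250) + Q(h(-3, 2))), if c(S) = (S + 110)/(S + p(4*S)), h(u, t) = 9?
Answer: 1143/22829 ≈ 0.050068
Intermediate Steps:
l = 167 (l = 2 - 1*(-165) = 2 + 165 = 167)
c(S) = (110 + S)/(4 + S) (c(S) = (S + 110)/(S + 4) = (110 + S)/(4 + S))
Q(z) = 167/z
1/(c(250) + Q(h(-3, 2))) = 1/((110 + 250)/(4 + 250) + 167/9) = 1/(360/254 + 167*(⅑)) = 1/((1/254)*360 + 167/9) = 1/(180/127 + 167/9) = 1/(22829/1143) = 1143/22829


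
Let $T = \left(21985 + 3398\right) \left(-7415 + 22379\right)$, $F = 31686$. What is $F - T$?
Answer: $-379799526$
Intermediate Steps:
$T = 379831212$ ($T = 25383 \cdot 14964 = 379831212$)
$F - T = 31686 - 379831212 = -379799526$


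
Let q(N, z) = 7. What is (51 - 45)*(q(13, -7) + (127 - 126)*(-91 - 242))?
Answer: -1956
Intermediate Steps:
(51 - 45)*(q(13, -7) + (127 - 126)*(-91 - 242)) = (51 - 45)*(7 + (127 - 126)*(-91 - 242)) = 6*(7 + 1*(-333)) = 6*(7 - 333) = 6*(-326) = -1956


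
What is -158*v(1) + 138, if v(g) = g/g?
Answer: -20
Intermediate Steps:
v(g) = 1
-158*v(1) + 138 = -158*1 + 138 = -158 + 138 = -20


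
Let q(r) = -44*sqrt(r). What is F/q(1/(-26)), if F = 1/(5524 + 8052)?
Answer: I*sqrt(26)/597344 ≈ 8.5362e-6*I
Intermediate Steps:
F = 1/13576 ≈ 7.3659e-5
F/q(1/(-26)) = 1/(13576*((-44*I*sqrt(26)/26))) = 1/(13576*((-22*I*sqrt(26)/13))) = (I*sqrt(26)/44)/13576 = I*sqrt(26)/597344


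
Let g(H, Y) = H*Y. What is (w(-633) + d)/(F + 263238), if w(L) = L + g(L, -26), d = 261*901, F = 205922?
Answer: 125493/234580 ≈ 0.53497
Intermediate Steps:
d = 235161
w(L) = -25*L (w(L) = L + L*(-26) = L - 26*L = -25*L)
(w(-633) + d)/(F + 263238) = (-25*(-633) + 235161)/(205922 + 263238) = (15825 + 235161)/469160 = 250986*(1/469160) = 125493/234580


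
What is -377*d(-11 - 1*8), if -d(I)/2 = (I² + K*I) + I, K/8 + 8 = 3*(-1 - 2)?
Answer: 2206204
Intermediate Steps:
K = -136 (K = -64 + 8*(3*(-1 - 2)) = -64 + 8*(3*(-3)) = -64 + 8*(-9) = -64 - 72 = -136)
d(I) = -2*I² + 270*I (d(I) = -2*((I² - 136*I) + I) = -2*(I² - 135*I) = -2*I² + 270*I)
-377*d(-11 - 1*8) = -754*(-11 - 1*8)*(135 - (-11 - 1*8)) = -754*(-11 - 8)*(135 - (-11 - 8)) = -754*(-19)*(135 - 1*(-19)) = -754*(-19)*(135 + 19) = -754*(-19)*154 = -377*(-5852) = 2206204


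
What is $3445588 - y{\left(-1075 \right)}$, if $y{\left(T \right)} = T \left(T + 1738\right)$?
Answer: $4158313$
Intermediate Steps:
$y{\left(T \right)} = T \left(1738 + T\right)$
$3445588 - y{\left(-1075 \right)} = 3445588 - - 1075 \left(1738 - 1075\right) = 3445588 - \left(-1075\right) 663 = 3445588 - -712725 = 3445588 + 712725 = 4158313$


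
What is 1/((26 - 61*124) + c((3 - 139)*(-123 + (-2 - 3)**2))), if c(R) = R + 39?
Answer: 1/5829 ≈ 0.00017156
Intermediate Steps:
c(R) = 39 + R
1/((26 - 61*124) + c((3 - 139)*(-123 + (-2 - 3)**2))) = 1/((26 - 61*124) + (39 + (3 - 139)*(-123 + (-2 - 3)**2))) = 1/((26 - 7564) + (39 - 136*(-123 + (-5)**2))) = 1/(-7538 + (39 - 136*(-123 + 25))) = 1/(-7538 + (39 - 136*(-98))) = 1/(-7538 + (39 + 13328)) = 1/(-7538 + 13367) = 1/5829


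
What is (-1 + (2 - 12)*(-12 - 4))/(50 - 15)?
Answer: 159/35 ≈ 4.5429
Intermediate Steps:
(-1 + (2 - 12)*(-12 - 4))/(50 - 15) = (-1 - 10*(-16))/35 = (-1 + 160)/35 = (1/35)*159 = 159/35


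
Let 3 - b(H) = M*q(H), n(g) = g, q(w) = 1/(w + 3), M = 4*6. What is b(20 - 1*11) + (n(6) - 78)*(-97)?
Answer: 6985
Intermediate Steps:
M = 24
q(w) = 1/(3 + w)
b(H) = 3 - 24/(3 + H)
b(20 - 1*11) + (n(6) - 78)*(-97) = 3*(-5 + (20 - 1*11))/(3 + (20 - 1*11)) + (6 - 78)*(-97) = 3*(-5 + (20 - 11))/(3 + (20 - 11)) - 72*(-97) = 3*(-5 + 9)/(3 + 9) + 6984 = 3*4/12 + 6984 = 3*(1/12)*4 + 6984 = 1 + 6984 = 6985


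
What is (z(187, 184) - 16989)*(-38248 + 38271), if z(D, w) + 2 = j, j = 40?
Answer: -389873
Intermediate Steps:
z(D, w) = 38 (z(D, w) = -2 + 40 = 38)
(z(187, 184) - 16989)*(-38248 + 38271) = (38 - 16989)*(-38248 + 38271) = -16951*23 = -389873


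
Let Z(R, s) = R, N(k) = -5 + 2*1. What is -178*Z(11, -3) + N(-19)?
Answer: -1961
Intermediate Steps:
N(k) = -3 (N(k) = -5 + 2 = -3)
-178*Z(11, -3) + N(-19) = -178*11 - 3 = -1958 - 3 = -1961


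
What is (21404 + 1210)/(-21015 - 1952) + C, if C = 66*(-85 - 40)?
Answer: -189500364/22967 ≈ -8251.0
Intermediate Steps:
C = -8250 (C = 66*(-125) = -8250)
(21404 + 1210)/(-21015 - 1952) + C = (21404 + 1210)/(-21015 - 1952) - 8250 = 22614/(-22967) - 8250 = 22614*(-1/22967) - 8250 = -22614/22967 - 8250 = -189500364/22967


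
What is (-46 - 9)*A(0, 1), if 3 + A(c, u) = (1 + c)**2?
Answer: 110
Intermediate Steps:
A(c, u) = -3 + (1 + c)**2
(-46 - 9)*A(0, 1) = (-46 - 9)*(-3 + (1 + 0)**2) = -55*(-3 + 1**2) = -55*(-3 + 1) = -55*(-2) = 110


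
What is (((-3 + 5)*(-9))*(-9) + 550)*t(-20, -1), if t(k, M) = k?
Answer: -14240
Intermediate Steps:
(((-3 + 5)*(-9))*(-9) + 550)*t(-20, -1) = (((-3 + 5)*(-9))*(-9) + 550)*(-20) = ((2*(-9))*(-9) + 550)*(-20) = (-18*(-9) + 550)*(-20) = (162 + 550)*(-20) = 712*(-20) = -14240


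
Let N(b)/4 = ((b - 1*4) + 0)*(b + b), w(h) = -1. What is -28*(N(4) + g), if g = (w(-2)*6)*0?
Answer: 0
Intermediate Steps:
N(b) = 8*b*(-4 + b) (N(b) = 4*(((b - 1*4) + 0)*(b + b)) = 4*(((b - 4) + 0)*(2*b)) = 4*(((-4 + b) + 0)*(2*b)) = 4*((-4 + b)*(2*b)) = 4*(2*b*(-4 + b)) = 8*b*(-4 + b))
g = 0 (g = -1*6*0 = -6*0 = 0)
-28*(N(4) + g) = -28*(8*4*(-4 + 4) + 0) = -28*(8*4*0 + 0) = -28*(0 + 0) = -28*0 = 0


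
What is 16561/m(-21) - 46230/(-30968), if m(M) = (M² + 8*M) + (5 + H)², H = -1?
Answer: 263110759/4474876 ≈ 58.797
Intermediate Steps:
m(M) = 16 + M² + 8*M (m(M) = (M² + 8*M) + (5 - 1)² = (M² + 8*M) + 4² = (M² + 8*M) + 16 = 16 + M² + 8*M)
16561/m(-21) - 46230/(-30968) = 16561/(16 + (-21)² + 8*(-21)) - 46230/(-30968) = 16561/(16 + 441 - 168) - 46230*(-1/30968) = 16561/289 + 23115/15484 = 263110759/4474876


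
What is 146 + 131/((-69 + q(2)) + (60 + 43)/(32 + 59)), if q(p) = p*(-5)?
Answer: 1022635/7086 ≈ 144.32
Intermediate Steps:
q(p) = -5*p
146 + 131/((-69 + q(2)) + (60 + 43)/(32 + 59)) = 146 + 131/((-69 - 5*2) + (60 + 43)/(32 + 59)) = 146 + 131/((-69 - 10) + 103/91) = 146 + 131/(-79 + 103*(1/91)) = 146 + 131/(-79 + 103/91) = 146 + 131/(-7086/91) = 146 - 91/7086*131 = 146 - 11921/7086 = 1022635/7086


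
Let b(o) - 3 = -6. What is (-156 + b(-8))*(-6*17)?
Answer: 16218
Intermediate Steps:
b(o) = -3 (b(o) = 3 - 6 = -3)
(-156 + b(-8))*(-6*17) = (-156 - 3)*(-6*17) = -159*(-102) = 16218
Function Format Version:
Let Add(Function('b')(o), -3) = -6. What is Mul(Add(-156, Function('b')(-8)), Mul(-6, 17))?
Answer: 16218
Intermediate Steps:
Function('b')(o) = -3 (Function('b')(o) = Add(3, -6) = -3)
Mul(Add(-156, Function('b')(-8)), Mul(-6, 17)) = Mul(Add(-156, -3), Mul(-6, 17)) = Mul(-159, -102) = 16218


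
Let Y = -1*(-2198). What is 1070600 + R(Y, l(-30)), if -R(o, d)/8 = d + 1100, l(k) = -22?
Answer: 1061976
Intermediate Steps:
Y = 2198
R(o, d) = -8800 - 8*d (R(o, d) = -8*(d + 1100) = -8*(1100 + d) = -8800 - 8*d)
1070600 + R(Y, l(-30)) = 1070600 + (-8800 - 8*(-22)) = 1070600 + (-8800 + 176) = 1070600 - 8624 = 1061976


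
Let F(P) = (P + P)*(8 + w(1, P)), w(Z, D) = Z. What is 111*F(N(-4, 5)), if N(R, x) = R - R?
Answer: 0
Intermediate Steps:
N(R, x) = 0
F(P) = 18*P (F(P) = (P + P)*(8 + 1) = (2*P)*9 = 18*P)
111*F(N(-4, 5)) = 111*(18*0) = 111*0 = 0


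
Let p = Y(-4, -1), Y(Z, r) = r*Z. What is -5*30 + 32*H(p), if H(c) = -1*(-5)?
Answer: 10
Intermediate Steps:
Y(Z, r) = Z*r
p = 4 (p = -4*(-1) = 4)
H(c) = 5
-5*30 + 32*H(p) = -5*30 + 32*5 = -150 + 160 = 10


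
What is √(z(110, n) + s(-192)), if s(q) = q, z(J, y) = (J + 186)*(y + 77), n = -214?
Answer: 2*I*√10186 ≈ 201.85*I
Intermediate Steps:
z(J, y) = (77 + y)*(186 + J) (z(J, y) = (186 + J)*(77 + y) = (77 + y)*(186 + J))
√(z(110, n) + s(-192)) = √((14322 + 77*110 + 186*(-214) + 110*(-214)) - 192) = √((14322 + 8470 - 39804 - 23540) - 192) = √(-40552 - 192) = √(-40744) = 2*I*√10186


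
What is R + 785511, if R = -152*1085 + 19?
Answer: 620610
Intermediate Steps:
R = -164901 (R = -164920 + 19 = -164901)
R + 785511 = -164901 + 785511 = 620610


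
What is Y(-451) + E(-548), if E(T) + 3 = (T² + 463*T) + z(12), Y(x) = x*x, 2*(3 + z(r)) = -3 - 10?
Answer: 499937/2 ≈ 2.4997e+5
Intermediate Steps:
z(r) = -19/2 (z(r) = -3 + (-3 - 10)/2 = -3 + (½)*(-13) = -3 - 13/2 = -19/2)
Y(x) = x²
E(T) = -25/2 + T² + 463*T (E(T) = -3 + ((T² + 463*T) - 19/2) = -3 + (-19/2 + T² + 463*T) = -25/2 + T² + 463*T)
Y(-451) + E(-548) = (-451)² + (-25/2 + (-548)² + 463*(-548)) = 203401 + (-25/2 + 300304 - 253724) = 203401 + 93135/2 = 499937/2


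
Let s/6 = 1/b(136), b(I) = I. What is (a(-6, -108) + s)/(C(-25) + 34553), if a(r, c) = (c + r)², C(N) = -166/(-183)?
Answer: 161722773/429988820 ≈ 0.37611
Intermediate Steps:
C(N) = 166/183 (C(N) = -166*(-1/183) = 166/183)
s = 3/68 (s = 6/136 = 6*(1/136) = 3/68 ≈ 0.044118)
(a(-6, -108) + s)/(C(-25) + 34553) = ((-108 - 6)² + 3/68)/(166/183 + 34553) = ((-114)² + 3/68)/(6323365/183) = (12996 + 3/68)*(183/6323365) = (883731/68)*(183/6323365) = 161722773/429988820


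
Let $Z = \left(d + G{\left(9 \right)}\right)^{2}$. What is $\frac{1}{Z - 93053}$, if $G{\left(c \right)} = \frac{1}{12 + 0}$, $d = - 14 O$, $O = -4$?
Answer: $- \frac{144}{12946703} \approx -1.1123 \cdot 10^{-5}$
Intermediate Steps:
$d = 56$ ($d = \left(-14\right) \left(-4\right) = 56$)
$G{\left(c \right)} = \frac{1}{12}$
$Z = \frac{452929}{144}$ ($Z = \left(56 + \frac{1}{12}\right)^{2} = \left(\frac{673}{12}\right)^{2} = \frac{452929}{144} \approx 3145.3$)
$\frac{1}{Z - 93053} = \frac{1}{\frac{452929}{144} - 93053} = \frac{1}{- \frac{12946703}{144}} = - \frac{144}{12946703}$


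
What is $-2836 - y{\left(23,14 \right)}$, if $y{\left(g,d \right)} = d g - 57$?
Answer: $-3101$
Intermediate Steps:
$y{\left(g,d \right)} = -57 + d g$
$-2836 - y{\left(23,14 \right)} = -2836 - \left(-57 + 14 \cdot 23\right) = -2836 - \left(-57 + 322\right) = -2836 - 265 = -3101$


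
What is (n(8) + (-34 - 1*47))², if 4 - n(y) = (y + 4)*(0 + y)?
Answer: 29929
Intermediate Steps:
n(y) = 4 - y*(4 + y) (n(y) = 4 - (y + 4)*(0 + y) = 4 - (4 + y)*y = 4 - y*(4 + y))
(n(8) + (-34 - 1*47))² = ((4 - 1*8² - 4*8) + (-34 - 1*47))² = ((4 - 1*64 - 32) + (-34 - 47))² = ((4 - 64 - 32) - 81)² = (-92 - 81)² = (-173)² = 29929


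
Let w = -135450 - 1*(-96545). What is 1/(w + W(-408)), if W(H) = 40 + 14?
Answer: -1/38851 ≈ -2.5739e-5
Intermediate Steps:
w = -38905 (w = -135450 + 96545 = -38905)
W(H) = 54
1/(w + W(-408)) = 1/(-38905 + 54) = 1/(-38851) = -1/38851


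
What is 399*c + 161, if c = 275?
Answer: 109886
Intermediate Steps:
399*c + 161 = 399*275 + 161 = 109725 + 161 = 109886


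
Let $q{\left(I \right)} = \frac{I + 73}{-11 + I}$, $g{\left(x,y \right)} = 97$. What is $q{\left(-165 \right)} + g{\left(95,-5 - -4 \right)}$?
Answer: $\frac{4291}{44} \approx 97.523$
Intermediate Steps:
$q{\left(I \right)} = \frac{73 + I}{-11 + I}$
$q{\left(-165 \right)} + g{\left(95,-5 - -4 \right)} = \frac{73 - 165}{-11 - 165} + 97 = \frac{1}{-176} \left(-92\right) + 97 = \left(- \frac{1}{176}\right) \left(-92\right) + 97 = \frac{23}{44} + 97 = \frac{4291}{44}$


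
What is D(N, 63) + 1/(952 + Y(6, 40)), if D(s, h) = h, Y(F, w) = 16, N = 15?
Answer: 60985/968 ≈ 63.001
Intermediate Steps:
D(N, 63) + 1/(952 + Y(6, 40)) = 63 + 1/(952 + 16) = 63 + 1/968 = 60985/968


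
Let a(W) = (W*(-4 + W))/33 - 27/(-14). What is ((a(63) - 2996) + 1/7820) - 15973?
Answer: -11353009453/602140 ≈ -18854.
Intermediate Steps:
a(W) = 27/14 + W*(-4 + W)/33 (a(W) = (W*(-4 + W))*(1/33) - 27*(-1/14) = W*(-4 + W)/33 + 27/14 = 27/14 + W*(-4 + W)/33)
((a(63) - 2996) + 1/7820) - 15973 = (((27/14 - 4/33*63 + (1/33)*63**2) - 2996) + 1/7820) - 15973 = (((27/14 - 84/11 + (1/33)*3969) - 2996) + 1/7820) - 15973 = (((27/14 - 84/11 + 1323/11) - 2996) + 1/7820) - 15973 = ((17643/154 - 2996) + 1/7820) - 15973 = (-443741/154 + 1/7820) - 15973 = -1735027233/602140 - 15973 = -11353009453/602140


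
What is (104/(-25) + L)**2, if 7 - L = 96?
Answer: 5424241/625 ≈ 8678.8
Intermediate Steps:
L = -89 (L = 7 - 1*96 = 7 - 96 = -89)
(104/(-25) + L)**2 = (104/(-25) - 89)**2 = (104*(-1/25) - 89)**2 = (-104/25 - 89)**2 = (-2329/25)**2 = 5424241/625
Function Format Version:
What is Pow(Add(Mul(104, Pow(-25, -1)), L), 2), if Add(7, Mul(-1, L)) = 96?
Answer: Rational(5424241, 625) ≈ 8678.8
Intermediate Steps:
L = -89 (L = Add(7, Mul(-1, 96)) = Add(7, -96) = -89)
Pow(Add(Mul(104, Pow(-25, -1)), L), 2) = Pow(Add(Mul(104, Pow(-25, -1)), -89), 2) = Pow(Add(Mul(104, Rational(-1, 25)), -89), 2) = Pow(Add(Rational(-104, 25), -89), 2) = Pow(Rational(-2329, 25), 2) = Rational(5424241, 625)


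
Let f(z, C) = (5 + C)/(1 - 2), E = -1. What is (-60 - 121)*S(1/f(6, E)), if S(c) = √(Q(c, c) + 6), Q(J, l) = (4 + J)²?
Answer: -181*√321/4 ≈ -810.72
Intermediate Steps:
f(z, C) = -5 - C (f(z, C) = (5 + C)/(-1) = (5 + C)*(-1) = -5 - C)
S(c) = √(6 + (4 + c)²) (S(c) = √((4 + c)² + 6) = √(6 + (4 + c)²))
(-60 - 121)*S(1/f(6, E)) = (-60 - 121)*√(6 + (4 + 1/(-5 - 1*(-1)))²) = -181*√(6 + (4 + 1/(-5 + 1))²) = -181*√(6 + (4 + 1/(-4))²) = -181*√(6 + (4 - ¼)²) = -181*√(6 + (15/4)²) = -181*√(6 + 225/16) = -181*√321/4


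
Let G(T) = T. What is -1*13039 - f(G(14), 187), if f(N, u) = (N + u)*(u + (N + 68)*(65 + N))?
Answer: -1352704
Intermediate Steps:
f(N, u) = (N + u)*(u + (65 + N)*(68 + N)) (f(N, u) = (N + u)*(u + (68 + N)*(65 + N)) = (N + u)*(u + (65 + N)*(68 + N)))
-1*13039 - f(G(14), 187) = -1*13039 - (14³ + 187² + 133*14² + 4420*14 + 4420*187 + 187*14² + 134*14*187) = -13039 - (2744 + 34969 + 133*196 + 61880 + 826540 + 187*196 + 350812) = -13039 - (2744 + 34969 + 26068 + 61880 + 826540 + 36652 + 350812) = -13039 - 1*1339665 = -13039 - 1339665 = -1352704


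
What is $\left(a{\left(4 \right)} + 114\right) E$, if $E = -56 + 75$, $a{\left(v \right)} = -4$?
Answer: $2090$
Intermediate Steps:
$E = 19$
$\left(a{\left(4 \right)} + 114\right) E = \left(-4 + 114\right) 19 = 110 \cdot 19 = 2090$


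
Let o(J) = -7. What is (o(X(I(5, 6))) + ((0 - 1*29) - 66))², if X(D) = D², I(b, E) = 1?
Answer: 10404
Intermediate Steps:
(o(X(I(5, 6))) + ((0 - 1*29) - 66))² = (-7 + ((0 - 1*29) - 66))² = (-7 + ((0 - 29) - 66))² = (-7 + (-29 - 66))² = (-7 - 95)² = (-102)² = 10404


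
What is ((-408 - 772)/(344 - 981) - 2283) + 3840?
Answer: 992989/637 ≈ 1558.9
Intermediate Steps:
((-408 - 772)/(344 - 981) - 2283) + 3840 = (-1180/(-637) - 2283) + 3840 = (-1180*(-1/637) - 2283) + 3840 = (1180/637 - 2283) + 3840 = -1453091/637 + 3840 = 992989/637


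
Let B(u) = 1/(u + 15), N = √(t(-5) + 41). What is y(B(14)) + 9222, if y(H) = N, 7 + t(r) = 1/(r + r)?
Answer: 9222 + √3390/10 ≈ 9227.8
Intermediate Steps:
t(r) = -7 + 1/(2*r) (t(r) = -7 + 1/(r + r) = -7 + 1/(2*r))
N = √3390/10 (N = √((-7 + (½)/(-5)) + 41) = √((-7 + (½)*(-⅕)) + 41) = √((-7 - ⅒) + 41) = √(-71/10 + 41) = √(339/10) = √3390/10 ≈ 5.8224)
B(u) = 1/(15 + u)
y(H) = √3390/10
y(B(14)) + 9222 = √3390/10 + 9222 = 9222 + √3390/10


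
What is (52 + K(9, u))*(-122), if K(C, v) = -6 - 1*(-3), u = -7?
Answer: -5978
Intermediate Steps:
K(C, v) = -3 (K(C, v) = -6 + 3 = -3)
(52 + K(9, u))*(-122) = (52 - 3)*(-122) = 49*(-122) = -5978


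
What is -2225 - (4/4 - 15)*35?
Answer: -1735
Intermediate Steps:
-2225 - (4/4 - 15)*35 = -2225 - (4*(¼) - 15)*35 = -2225 - (1 - 15)*35 = -2225 - (-14)*35 = -2225 - 1*(-490) = -2225 + 490 = -1735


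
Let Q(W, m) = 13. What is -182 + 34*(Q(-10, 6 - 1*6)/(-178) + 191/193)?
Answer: -2590901/17177 ≈ -150.84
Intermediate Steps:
-182 + 34*(Q(-10, 6 - 1*6)/(-178) + 191/193) = -182 + 34*(13/(-178) + 191/193) = -182 + 34*(13*(-1/178) + 191*(1/193)) = -182 + 34*(-13/178 + 191/193) = -182 + 34*(31489/34354) = -182 + 535313/17177 = -2590901/17177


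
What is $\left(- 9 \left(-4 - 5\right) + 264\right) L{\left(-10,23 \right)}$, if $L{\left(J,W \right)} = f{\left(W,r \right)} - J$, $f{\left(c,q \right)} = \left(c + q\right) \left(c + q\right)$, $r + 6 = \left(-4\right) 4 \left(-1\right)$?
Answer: $379155$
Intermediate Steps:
$r = 10$ ($r = -6 + \left(-4\right) 4 \left(-1\right) = -6 - -16 = -6 + 16 = 10$)
$f{\left(c,q \right)} = \left(c + q\right)^{2}$
$L{\left(J,W \right)} = \left(10 + W\right)^{2} - J$ ($L{\left(J,W \right)} = \left(W + 10\right)^{2} - J = \left(10 + W\right)^{2} - J$)
$\left(- 9 \left(-4 - 5\right) + 264\right) L{\left(-10,23 \right)} = \left(- 9 \left(-4 - 5\right) + 264\right) \left(\left(10 + 23\right)^{2} - -10\right) = \left(\left(-9\right) \left(-9\right) + 264\right) \left(33^{2} + 10\right) = \left(81 + 264\right) \left(1089 + 10\right) = 345 \cdot 1099 = 379155$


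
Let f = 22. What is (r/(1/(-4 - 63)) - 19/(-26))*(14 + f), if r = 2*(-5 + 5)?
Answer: 342/13 ≈ 26.308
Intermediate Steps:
r = 0 (r = 2*0 = 0)
(r/(1/(-4 - 63)) - 19/(-26))*(14 + f) = (0/(1/(-4 - 63)) - 19/(-26))*(14 + 22) = (0/(1/(-67)) - 19*(-1/26))*36 = (0/(-1/67) + 19/26)*36 = (0*(-67) + 19/26)*36 = (0 + 19/26)*36 = (19/26)*36 = 342/13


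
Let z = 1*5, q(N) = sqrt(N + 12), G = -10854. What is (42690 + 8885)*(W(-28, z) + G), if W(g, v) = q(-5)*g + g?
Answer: -561239150 - 1444100*sqrt(7) ≈ -5.6506e+8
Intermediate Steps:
q(N) = sqrt(12 + N)
z = 5
W(g, v) = g + g*sqrt(7) (W(g, v) = sqrt(12 - 5)*g + g = sqrt(7)*g + g = g*sqrt(7) + g = g + g*sqrt(7))
(42690 + 8885)*(W(-28, z) + G) = (42690 + 8885)*(-28*(1 + sqrt(7)) - 10854) = 51575*((-28 - 28*sqrt(7)) - 10854) = 51575*(-10882 - 28*sqrt(7)) = -561239150 - 1444100*sqrt(7)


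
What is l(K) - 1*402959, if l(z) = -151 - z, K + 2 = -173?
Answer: -402935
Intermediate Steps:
K = -175 (K = -2 - 173 = -175)
l(K) - 1*402959 = (-151 - 1*(-175)) - 1*402959 = (-151 + 175) - 402959 = 24 - 402959 = -402935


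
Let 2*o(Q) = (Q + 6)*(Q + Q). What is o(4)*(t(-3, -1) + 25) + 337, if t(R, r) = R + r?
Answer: 1177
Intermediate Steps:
o(Q) = Q*(6 + Q) (o(Q) = ((Q + 6)*(Q + Q))/2 = ((6 + Q)*(2*Q))/2 = (2*Q*(6 + Q))/2 = Q*(6 + Q))
o(4)*(t(-3, -1) + 25) + 337 = (4*(6 + 4))*((-3 - 1) + 25) + 337 = (4*10)*(-4 + 25) + 337 = 40*21 + 337 = 840 + 337 = 1177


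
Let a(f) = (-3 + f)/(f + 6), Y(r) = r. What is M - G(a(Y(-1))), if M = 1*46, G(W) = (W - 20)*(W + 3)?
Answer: 2294/25 ≈ 91.760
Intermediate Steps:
a(f) = (-3 + f)/(6 + f)
G(W) = (-20 + W)*(3 + W)
M = 46
M - G(a(Y(-1))) = 46 - (-60 + ((-3 - 1)/(6 - 1))² - 17*(-3 - 1)/(6 - 1)) = 46 - (-60 + (-4/5)² - 17*(-4)/5) = 46 - (-60 + ((⅕)*(-4))² - 17*(-4)/5) = 46 - (-60 + (-⅘)² - 17*(-⅘)) = 46 - (-60 + 16/25 + 68/5) = 46 - 1*(-1144/25) = 46 + 1144/25 = 2294/25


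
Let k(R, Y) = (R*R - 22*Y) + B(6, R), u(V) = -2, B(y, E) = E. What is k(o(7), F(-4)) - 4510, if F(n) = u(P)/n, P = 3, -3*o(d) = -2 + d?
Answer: -40679/9 ≈ -4519.9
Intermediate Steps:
o(d) = ⅔ - d/3 (o(d) = -(-2 + d)/3 = ⅔ - d/3)
F(n) = -2/n
k(R, Y) = R + R² - 22*Y (k(R, Y) = (R*R - 22*Y) + R = (R² - 22*Y) + R = R + R² - 22*Y)
k(o(7), F(-4)) - 4510 = ((⅔ - ⅓*7) + (⅔ - ⅓*7)² - (-44)/(-4)) - 4510 = ((⅔ - 7/3) + (⅔ - 7/3)² - (-44)*(-1)/4) - 4510 = (-5/3 + (-5/3)² - 22*½) - 4510 = (-5/3 + 25/9 - 11) - 4510 = -89/9 - 4510 = -40679/9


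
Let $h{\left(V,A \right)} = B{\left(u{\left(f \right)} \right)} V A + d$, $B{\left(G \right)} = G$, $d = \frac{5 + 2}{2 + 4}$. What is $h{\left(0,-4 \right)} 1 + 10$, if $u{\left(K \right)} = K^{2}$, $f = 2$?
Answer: $\frac{67}{6} \approx 11.167$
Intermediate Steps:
$d = \frac{7}{6} \approx 1.1667$
$h{\left(V,A \right)} = \frac{7}{6} + 4 A V$ ($h{\left(V,A \right)} = 2^{2} V A + \frac{7}{6} = 4 V A + \frac{7}{6} = 4 A V + \frac{7}{6} = \frac{7}{6} + 4 A V$)
$h{\left(0,-4 \right)} 1 + 10 = \left(\frac{7}{6} + 4 \left(-4\right) 0\right) 1 + 10 = \left(\frac{7}{6} + 0\right) 1 + 10 = \frac{7}{6} \cdot 1 + 10 = \frac{7}{6} + 10 = \frac{67}{6}$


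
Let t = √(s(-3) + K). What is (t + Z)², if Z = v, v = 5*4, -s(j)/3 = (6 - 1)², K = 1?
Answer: (20 + I*√74)² ≈ 326.0 + 344.09*I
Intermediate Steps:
s(j) = -75 (s(j) = -3*(6 - 1)² = -3*5² = -3*25 = -75)
t = I*√74 (t = √(-75 + 1) = √(-74) = I*√74 ≈ 8.6023*I)
v = 20
Z = 20
(t + Z)² = (I*√74 + 20)² = (20 + I*√74)²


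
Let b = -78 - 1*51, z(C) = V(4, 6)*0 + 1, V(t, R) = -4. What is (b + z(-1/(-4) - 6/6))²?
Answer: 16384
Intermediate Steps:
z(C) = 1 (z(C) = -4*0 + 1 = 0 + 1 = 1)
b = -129 (b = -78 - 51 = -129)
(b + z(-1/(-4) - 6/6))² = (-129 + 1)² = (-128)² = 16384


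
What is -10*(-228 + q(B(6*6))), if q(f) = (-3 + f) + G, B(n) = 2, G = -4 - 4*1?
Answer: 2370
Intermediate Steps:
G = -8 (G = -4 - 4 = -8)
q(f) = -11 + f (q(f) = (-3 + f) - 8 = -11 + f)
-10*(-228 + q(B(6*6))) = -10*(-228 + (-11 + 2)) = -10*(-228 - 9) = -10*(-237) = 2370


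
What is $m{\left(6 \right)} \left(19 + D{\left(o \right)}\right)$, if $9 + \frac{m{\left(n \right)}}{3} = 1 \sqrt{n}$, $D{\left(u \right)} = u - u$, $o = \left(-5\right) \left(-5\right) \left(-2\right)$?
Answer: $-513 + 57 \sqrt{6} \approx -373.38$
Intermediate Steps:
$o = -50$ ($o = 25 \left(-2\right) = -50$)
$D{\left(u \right)} = 0$
$m{\left(n \right)} = -27 + 3 \sqrt{n}$ ($m{\left(n \right)} = -27 + 3 \cdot 1 \sqrt{n} = -27 + 3 \sqrt{n}$)
$m{\left(6 \right)} \left(19 + D{\left(o \right)}\right) = \left(-27 + 3 \sqrt{6}\right) \left(19 + 0\right) = \left(-27 + 3 \sqrt{6}\right) 19 = -513 + 57 \sqrt{6}$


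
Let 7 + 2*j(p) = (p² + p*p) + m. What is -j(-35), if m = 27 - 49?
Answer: -2421/2 ≈ -1210.5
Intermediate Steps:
m = -22
j(p) = -29/2 + p² (j(p) = -7/2 + ((p² + p*p) - 22)/2 = -7/2 + ((p² + p²) - 22)/2 = -7/2 + (2*p² - 22)/2 = -7/2 + (-22 + 2*p²)/2 = -7/2 + (-11 + p²) = -29/2 + p²)
-j(-35) = -(-29/2 + (-35)²) = -(-29/2 + 1225) = -1*2421/2 = -2421/2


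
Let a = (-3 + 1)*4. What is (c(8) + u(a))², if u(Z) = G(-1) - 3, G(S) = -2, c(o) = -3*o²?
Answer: 38809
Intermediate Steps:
a = -8 (a = -2*4 = -8)
u(Z) = -5 (u(Z) = -2 - 3 = -5)
(c(8) + u(a))² = (-3*8² - 5)² = (-3*64 - 5)² = (-192 - 5)² = (-197)² = 38809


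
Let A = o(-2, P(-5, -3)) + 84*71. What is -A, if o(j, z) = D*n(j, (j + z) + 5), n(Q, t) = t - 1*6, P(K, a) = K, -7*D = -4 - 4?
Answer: -41684/7 ≈ -5954.9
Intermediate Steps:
D = 8/7 (D = -(-4 - 4)/7 = -⅐*(-8) = 8/7 ≈ 1.1429)
n(Q, t) = -6 + t (n(Q, t) = t - 6 = -6 + t)
o(j, z) = -8/7 + 8*j/7 + 8*z/7 (o(j, z) = 8*(-6 + ((j + z) + 5))/7 = 8*(-6 + (5 + j + z))/7 = 8*(-1 + j + z)/7 = -8/7 + 8*j/7 + 8*z/7)
A = 41684/7 (A = (-8/7 + (8/7)*(-2) + (8/7)*(-5)) + 84*71 = (-8/7 - 16/7 - 40/7) + 5964 = -64/7 + 5964 = 41684/7 ≈ 5954.9)
-A = -1*41684/7 = -41684/7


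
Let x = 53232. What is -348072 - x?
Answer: -401304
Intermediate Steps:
-348072 - x = -348072 - 1*53232 = -348072 - 53232 = -401304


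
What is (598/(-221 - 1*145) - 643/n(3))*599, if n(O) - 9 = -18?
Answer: 22957274/549 ≈ 41817.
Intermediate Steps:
n(O) = -9 (n(O) = 9 - 18 = -9)
(598/(-221 - 1*145) - 643/n(3))*599 = (598/(-221 - 1*145) - 643/(-9))*599 = (598/(-221 - 145) - 643*(-⅑))*599 = (598/(-366) + 643/9)*599 = (598*(-1/366) + 643/9)*599 = (-299/183 + 643/9)*599 = (38326/549)*599 = 22957274/549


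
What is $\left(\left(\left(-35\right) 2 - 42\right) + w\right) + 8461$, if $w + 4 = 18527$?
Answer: $26872$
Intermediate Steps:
$w = 18523$ ($w = -4 + 18527 = 18523$)
$\left(\left(\left(-35\right) 2 - 42\right) + w\right) + 8461 = \left(\left(\left(-35\right) 2 - 42\right) + 18523\right) + 8461 = \left(\left(-70 - 42\right) + 18523\right) + 8461 = \left(-112 + 18523\right) + 8461 = 18411 + 8461 = 26872$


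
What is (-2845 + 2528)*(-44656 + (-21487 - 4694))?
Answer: 22455329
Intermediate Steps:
(-2845 + 2528)*(-44656 + (-21487 - 4694)) = -317*(-44656 - 26181) = -317*(-70837) = 22455329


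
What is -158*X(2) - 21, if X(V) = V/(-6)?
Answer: 95/3 ≈ 31.667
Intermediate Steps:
X(V) = -V/6 (X(V) = V*(-1/6) = -V/6)
-158*X(2) - 21 = -(-79)*2/3 - 21 = -158*(-1/3) - 21 = 158/3 - 21 = 95/3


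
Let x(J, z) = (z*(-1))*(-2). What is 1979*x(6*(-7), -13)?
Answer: -51454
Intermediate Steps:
x(J, z) = 2*z (x(J, z) = -z*(-2) = 2*z)
1979*x(6*(-7), -13) = 1979*(2*(-13)) = 1979*(-26) = -51454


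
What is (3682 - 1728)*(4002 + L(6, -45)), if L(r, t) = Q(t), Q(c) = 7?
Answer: 7833586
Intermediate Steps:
L(r, t) = 7
(3682 - 1728)*(4002 + L(6, -45)) = (3682 - 1728)*(4002 + 7) = 1954*4009 = 7833586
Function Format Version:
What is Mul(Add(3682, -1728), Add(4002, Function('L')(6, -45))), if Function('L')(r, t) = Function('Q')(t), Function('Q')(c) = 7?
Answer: 7833586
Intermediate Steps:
Function('L')(r, t) = 7
Mul(Add(3682, -1728), Add(4002, Function('L')(6, -45))) = Mul(Add(3682, -1728), Add(4002, 7)) = Mul(1954, 4009) = 7833586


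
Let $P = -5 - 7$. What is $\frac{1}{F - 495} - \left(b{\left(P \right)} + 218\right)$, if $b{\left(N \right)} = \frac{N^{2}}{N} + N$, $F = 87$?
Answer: $- \frac{79153}{408} \approx -194.0$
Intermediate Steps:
$P = -12$
$b{\left(N \right)} = 2 N$ ($b{\left(N \right)} = N + N = 2 N$)
$\frac{1}{F - 495} - \left(b{\left(P \right)} + 218\right) = \frac{1}{87 - 495} - \left(2 \left(-12\right) + 218\right) = \frac{1}{-408} - \left(-24 + 218\right) = - \frac{1}{408} - 194 = - \frac{79153}{408}$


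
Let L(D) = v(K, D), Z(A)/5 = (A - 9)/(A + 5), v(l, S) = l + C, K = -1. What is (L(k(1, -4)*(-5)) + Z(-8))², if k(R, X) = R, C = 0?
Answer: 6724/9 ≈ 747.11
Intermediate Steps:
v(l, S) = l (v(l, S) = l + 0 = l)
Z(A) = 5*(-9 + A)/(5 + A) (Z(A) = 5*((A - 9)/(A + 5)) = 5*((-9 + A)/(5 + A)) = 5*(-9 + A)/(5 + A))
L(D) = -1
(L(k(1, -4)*(-5)) + Z(-8))² = (-1 + 5*(-9 - 8)/(5 - 8))² = (-1 + 5*(-17)/(-3))² = (-1 + 5*(-⅓)*(-17))² = (-1 + 85/3)² = (82/3)² = 6724/9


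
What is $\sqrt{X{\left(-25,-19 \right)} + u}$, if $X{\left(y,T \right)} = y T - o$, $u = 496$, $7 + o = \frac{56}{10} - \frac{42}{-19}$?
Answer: $\frac{2 \sqrt{2188990}}{95} \approx 31.148$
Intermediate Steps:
$o = \frac{77}{95}$ ($o = -7 + \left(\frac{56}{10} - \frac{42}{-19}\right) = -7 + \left(56 \cdot \frac{1}{10} - - \frac{42}{19}\right) = -7 + \left(\frac{28}{5} + \frac{42}{19}\right) = -7 + \frac{742}{95} = \frac{77}{95} \approx 0.81053$)
$X{\left(y,T \right)} = - \frac{77}{95} + T y$ ($X{\left(y,T \right)} = y T - \frac{77}{95} = T y - \frac{77}{95} = - \frac{77}{95} + T y$)
$\sqrt{X{\left(-25,-19 \right)} + u} = \sqrt{\left(- \frac{77}{95} - -475\right) + 496} = \sqrt{\left(- \frac{77}{95} + 475\right) + 496} = \sqrt{\frac{45048}{95} + 496} = \sqrt{\frac{92168}{95}} = \frac{2 \sqrt{2188990}}{95}$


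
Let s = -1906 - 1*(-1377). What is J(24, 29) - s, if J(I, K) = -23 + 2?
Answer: 508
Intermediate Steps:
J(I, K) = -21
s = -529 (s = -1906 + 1377 = -529)
J(24, 29) - s = -21 - 1*(-529) = -21 + 529 = 508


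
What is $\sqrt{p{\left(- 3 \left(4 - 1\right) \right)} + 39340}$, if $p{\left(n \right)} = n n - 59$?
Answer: $\sqrt{39362} \approx 198.4$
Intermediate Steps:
$p{\left(n \right)} = -59 + n^{2}$ ($p{\left(n \right)} = n^{2} - 59 = -59 + n^{2}$)
$\sqrt{p{\left(- 3 \left(4 - 1\right) \right)} + 39340} = \sqrt{\left(-59 + \left(- 3 \left(4 - 1\right)\right)^{2}\right) + 39340} = \sqrt{\left(-59 + \left(\left(-3\right) 3\right)^{2}\right) + 39340} = \sqrt{\left(-59 + \left(-9\right)^{2}\right) + 39340} = \sqrt{\left(-59 + 81\right) + 39340} = \sqrt{22 + 39340} = \sqrt{39362}$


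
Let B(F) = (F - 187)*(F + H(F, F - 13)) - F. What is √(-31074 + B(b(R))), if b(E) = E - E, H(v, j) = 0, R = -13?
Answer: I*√31074 ≈ 176.28*I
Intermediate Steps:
b(E) = 0
B(F) = -F + F*(-187 + F) (B(F) = (F - 187)*(F + 0) - F = (-187 + F)*F - F = F*(-187 + F) - F = -F + F*(-187 + F))
√(-31074 + B(b(R))) = √(-31074 + 0*(-188 + 0)) = √(-31074 + 0*(-188)) = √(-31074 + 0) = √(-31074) = I*√31074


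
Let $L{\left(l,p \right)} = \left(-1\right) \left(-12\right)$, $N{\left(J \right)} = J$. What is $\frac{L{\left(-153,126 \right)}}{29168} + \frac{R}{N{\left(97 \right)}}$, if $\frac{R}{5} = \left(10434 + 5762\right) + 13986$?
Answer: $\frac{1100436011}{707324} \approx 1555.8$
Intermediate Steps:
$R = 150910$ ($R = 5 \left(\left(10434 + 5762\right) + 13986\right) = 5 \left(16196 + 13986\right) = 5 \cdot 30182 = 150910$)
$L{\left(l,p \right)} = 12$
$\frac{L{\left(-153,126 \right)}}{29168} + \frac{R}{N{\left(97 \right)}} = \frac{12}{29168} + \frac{150910}{97} = 12 \cdot \frac{1}{29168} + 150910 \cdot \frac{1}{97} = \frac{3}{7292} + \frac{150910}{97} = \frac{1100436011}{707324}$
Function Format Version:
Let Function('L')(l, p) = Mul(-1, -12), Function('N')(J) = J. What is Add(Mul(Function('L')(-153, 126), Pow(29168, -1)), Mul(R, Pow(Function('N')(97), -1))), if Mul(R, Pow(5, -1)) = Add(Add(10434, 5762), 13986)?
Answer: Rational(1100436011, 707324) ≈ 1555.8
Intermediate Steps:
R = 150910 (R = Mul(5, Add(Add(10434, 5762), 13986)) = Mul(5, Add(16196, 13986)) = Mul(5, 30182) = 150910)
Function('L')(l, p) = 12
Add(Mul(Function('L')(-153, 126), Pow(29168, -1)), Mul(R, Pow(Function('N')(97), -1))) = Add(Mul(12, Pow(29168, -1)), Mul(150910, Pow(97, -1))) = Add(Mul(12, Rational(1, 29168)), Mul(150910, Rational(1, 97))) = Add(Rational(3, 7292), Rational(150910, 97)) = Rational(1100436011, 707324)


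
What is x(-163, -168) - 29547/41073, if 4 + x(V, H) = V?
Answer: -2296246/13691 ≈ -167.72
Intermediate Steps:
x(V, H) = -4 + V
x(-163, -168) - 29547/41073 = (-4 - 163) - 29547/41073 = -167 - 29547/41073 = -167 - 1*9849/13691 = -167 - 9849/13691 = -2296246/13691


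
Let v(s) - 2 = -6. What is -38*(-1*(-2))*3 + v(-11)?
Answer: -232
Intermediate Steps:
v(s) = -4 (v(s) = 2 - 6 = -4)
-38*(-1*(-2))*3 + v(-11) = -38*(-1*(-2))*3 - 4 = -76*3 - 4 = -38*6 - 4 = -228 - 4 = -232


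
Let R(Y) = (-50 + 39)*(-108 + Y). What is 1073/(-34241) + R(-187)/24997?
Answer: 84290264/855922277 ≈ 0.098479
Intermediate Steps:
R(Y) = 1188 - 11*Y (R(Y) = -11*(-108 + Y) = 1188 - 11*Y)
1073/(-34241) + R(-187)/24997 = 1073/(-34241) + (1188 - 11*(-187))/24997 = 1073*(-1/34241) + (1188 + 2057)*(1/24997) = -1073/34241 + 3245*(1/24997) = -1073/34241 + 3245/24997 = 84290264/855922277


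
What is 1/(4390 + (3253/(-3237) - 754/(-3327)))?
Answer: 1196611/5252190953 ≈ 0.00022783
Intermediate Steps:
1/(4390 + (3253/(-3237) - 754/(-3327))) = 1/(4390 + (3253*(-1/3237) - 754*(-1/3327))) = 1/(4390 + (-3253/3237 + 754/3327)) = 1/(4390 - 931337/1196611) = 1/(5252190953/1196611) = 1196611/5252190953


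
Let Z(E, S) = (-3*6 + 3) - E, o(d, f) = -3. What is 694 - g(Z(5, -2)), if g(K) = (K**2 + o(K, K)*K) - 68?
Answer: 302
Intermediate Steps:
Z(E, S) = -15 - E (Z(E, S) = (-18 + 3) - E = -15 - E)
g(K) = -68 + K**2 - 3*K (g(K) = (K**2 - 3*K) - 68 = -68 + K**2 - 3*K)
694 - g(Z(5, -2)) = 694 - (-68 + (-15 - 1*5)**2 - 3*(-15 - 1*5)) = 694 - (-68 + (-15 - 5)**2 - 3*(-15 - 5)) = 694 - (-68 + (-20)**2 - 3*(-20)) = 694 - (-68 + 400 + 60) = 694 - 1*392 = 694 - 392 = 302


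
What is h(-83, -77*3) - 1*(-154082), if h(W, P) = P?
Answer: 153851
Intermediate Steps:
h(-83, -77*3) - 1*(-154082) = -77*3 - 1*(-154082) = -231 + 154082 = 153851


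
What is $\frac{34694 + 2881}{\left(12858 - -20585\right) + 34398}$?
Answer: $\frac{37575}{67841} \approx 0.55387$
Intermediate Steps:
$\frac{34694 + 2881}{\left(12858 - -20585\right) + 34398} = \frac{37575}{\left(12858 + 20585\right) + 34398} = \frac{37575}{33443 + 34398} = \frac{37575}{67841}$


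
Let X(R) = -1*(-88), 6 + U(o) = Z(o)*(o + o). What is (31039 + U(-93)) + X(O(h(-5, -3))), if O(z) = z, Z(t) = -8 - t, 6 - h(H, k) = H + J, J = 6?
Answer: 15311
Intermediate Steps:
h(H, k) = -H (h(H, k) = 6 - (H + 6) = 6 - (6 + H) = 6 + (-6 - H) = -H)
U(o) = -6 + 2*o*(-8 - o) (U(o) = -6 + (-8 - o)*(o + o) = -6 + (-8 - o)*(2*o) = -6 + 2*o*(-8 - o))
X(R) = 88
(31039 + U(-93)) + X(O(h(-5, -3))) = (31039 + (-6 - 2*(-93)*(8 - 93))) + 88 = (31039 + (-6 - 2*(-93)*(-85))) + 88 = (31039 + (-6 - 15810)) + 88 = (31039 - 15816) + 88 = 15223 + 88 = 15311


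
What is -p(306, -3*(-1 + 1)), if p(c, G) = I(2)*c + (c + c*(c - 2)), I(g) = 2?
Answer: -93942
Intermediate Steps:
p(c, G) = 3*c + c*(-2 + c) (p(c, G) = 2*c + (c + c*(c - 2)) = 2*c + (c + c*(-2 + c)) = 3*c + c*(-2 + c))
-p(306, -3*(-1 + 1)) = -306*(1 + 306) = -306*307 = -1*93942 = -93942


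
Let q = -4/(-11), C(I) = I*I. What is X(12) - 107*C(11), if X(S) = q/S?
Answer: -427250/33 ≈ -12947.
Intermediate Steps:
C(I) = I**2
q = 4/11 (q = -4*(-1/11) = 4/11 ≈ 0.36364)
X(S) = 4/(11*S)
X(12) - 107*C(11) = (4/11)/12 - 107*11**2 = (4/11)*(1/12) - 107*121 = 1/33 - 12947 = -427250/33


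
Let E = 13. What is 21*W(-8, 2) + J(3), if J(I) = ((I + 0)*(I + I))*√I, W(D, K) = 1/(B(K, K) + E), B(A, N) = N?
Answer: 7/5 + 18*√3 ≈ 32.577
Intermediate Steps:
W(D, K) = 1/(13 + K) (W(D, K) = 1/(K + 13) = 1/(13 + K))
J(I) = 2*I^(5/2) (J(I) = (I*(2*I))*√I = (2*I²)*√I = 2*I^(5/2))
21*W(-8, 2) + J(3) = 21/(13 + 2) + 2*3^(5/2) = 21/15 + 2*(9*√3) = 21*(1/15) + 18*√3 = 7/5 + 18*√3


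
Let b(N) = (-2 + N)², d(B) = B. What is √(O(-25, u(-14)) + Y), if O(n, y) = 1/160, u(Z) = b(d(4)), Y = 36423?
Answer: √58276810/40 ≈ 190.85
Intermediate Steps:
u(Z) = 4 (u(Z) = (-2 + 4)² = 2² = 4)
O(n, y) = 1/160
√(O(-25, u(-14)) + Y) = √(1/160 + 36423) = √(5827681/160) = √58276810/40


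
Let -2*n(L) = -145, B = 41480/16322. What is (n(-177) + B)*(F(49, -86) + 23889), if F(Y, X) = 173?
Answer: 14735869575/8161 ≈ 1.8056e+6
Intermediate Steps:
B = 20740/8161 (B = 41480*(1/16322) = 20740/8161 ≈ 2.5414)
n(L) = 145/2 (n(L) = -1/2*(-145) = 145/2)
(n(-177) + B)*(F(49, -86) + 23889) = (145/2 + 20740/8161)*(173 + 23889) = (1224825/16322)*24062 = 14735869575/8161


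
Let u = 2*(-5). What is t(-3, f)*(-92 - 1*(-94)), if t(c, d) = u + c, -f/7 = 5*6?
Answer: -26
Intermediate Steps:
f = -210 (f = -35*6 = -7*30 = -210)
u = -10
t(c, d) = -10 + c
t(-3, f)*(-92 - 1*(-94)) = (-10 - 3)*(-92 - 1*(-94)) = -13*(-92 + 94) = -13*2 = -26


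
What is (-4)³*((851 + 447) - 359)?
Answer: -60096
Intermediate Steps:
(-4)³*((851 + 447) - 359) = -64*(1298 - 359) = -64*939 = -60096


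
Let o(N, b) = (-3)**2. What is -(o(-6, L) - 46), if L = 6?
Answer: 37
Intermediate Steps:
o(N, b) = 9
-(o(-6, L) - 46) = -(9 - 46) = -1*(-37) = 37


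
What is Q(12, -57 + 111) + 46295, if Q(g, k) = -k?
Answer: 46241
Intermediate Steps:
Q(12, -57 + 111) + 46295 = -(-57 + 111) + 46295 = -1*54 + 46295 = -54 + 46295 = 46241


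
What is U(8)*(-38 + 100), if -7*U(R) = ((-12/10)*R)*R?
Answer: 23808/35 ≈ 680.23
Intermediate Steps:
U(R) = 6*R²/35 (U(R) = -(-12/10)*R*R/7 = -(-12*⅒)*R*R/7 = -(-6*R/5)*R/7 = -(-6)*R²/35 = 6*R²/35)
U(8)*(-38 + 100) = ((6/35)*8²)*(-38 + 100) = ((6/35)*64)*62 = (384/35)*62 = 23808/35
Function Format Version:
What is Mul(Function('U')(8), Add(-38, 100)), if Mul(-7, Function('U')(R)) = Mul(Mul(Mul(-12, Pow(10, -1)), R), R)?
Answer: Rational(23808, 35) ≈ 680.23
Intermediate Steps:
Function('U')(R) = Mul(Rational(6, 35), Pow(R, 2)) (Function('U')(R) = Mul(Rational(-1, 7), Mul(Mul(Mul(-12, Pow(10, -1)), R), R)) = Mul(Rational(-1, 7), Mul(Mul(Mul(-12, Rational(1, 10)), R), R)) = Mul(Rational(-1, 7), Mul(Mul(Rational(-6, 5), R), R)) = Mul(Rational(-1, 7), Mul(Rational(-6, 5), Pow(R, 2))) = Mul(Rational(6, 35), Pow(R, 2)))
Mul(Function('U')(8), Add(-38, 100)) = Mul(Mul(Rational(6, 35), Pow(8, 2)), Add(-38, 100)) = Mul(Mul(Rational(6, 35), 64), 62) = Mul(Rational(384, 35), 62) = Rational(23808, 35)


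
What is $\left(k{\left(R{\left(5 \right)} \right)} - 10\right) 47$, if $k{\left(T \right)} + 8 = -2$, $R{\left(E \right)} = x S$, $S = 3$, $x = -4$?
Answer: $-940$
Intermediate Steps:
$R{\left(E \right)} = -12$ ($R{\left(E \right)} = \left(-4\right) 3 = -12$)
$k{\left(T \right)} = -10$ ($k{\left(T \right)} = -8 - 2 = -10$)
$\left(k{\left(R{\left(5 \right)} \right)} - 10\right) 47 = \left(-10 - 10\right) 47 = \left(-20\right) 47 = -940$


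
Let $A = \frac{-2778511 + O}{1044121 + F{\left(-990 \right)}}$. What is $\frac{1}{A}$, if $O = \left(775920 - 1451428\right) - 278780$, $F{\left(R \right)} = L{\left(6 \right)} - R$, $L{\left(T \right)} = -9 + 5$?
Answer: $- \frac{149301}{533257} \approx -0.27998$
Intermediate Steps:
$L{\left(T \right)} = -4$
$F{\left(R \right)} = -4 - R$
$O = -954288$ ($O = -675508 - 278780 = -954288$)
$A = - \frac{533257}{149301}$ ($A = \frac{-2778511 - 954288}{1044121 - -986} = - \frac{3732799}{1044121 + \left(-4 + 990\right)} = - \frac{3732799}{1044121 + 986} = - \frac{3732799}{1045107} = \left(-3732799\right) \frac{1}{1045107} = - \frac{533257}{149301} \approx -3.5717$)
$\frac{1}{A} = \frac{1}{- \frac{533257}{149301}} = - \frac{149301}{533257}$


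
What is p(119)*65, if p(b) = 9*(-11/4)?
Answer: -6435/4 ≈ -1608.8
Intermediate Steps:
p(b) = -99/4 (p(b) = 9*(-11*1/4) = 9*(-11/4) = -99/4)
p(119)*65 = -99/4*65 = -6435/4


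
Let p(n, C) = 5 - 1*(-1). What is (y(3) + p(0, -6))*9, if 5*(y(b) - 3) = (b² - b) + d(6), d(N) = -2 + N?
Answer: 99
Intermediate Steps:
p(n, C) = 6 (p(n, C) = 5 + 1 = 6)
y(b) = 19/5 - b/5 + b²/5 (y(b) = 3 + ((b² - b) + (-2 + 6))/5 = 3 + ((b² - b) + 4)/5 = 3 + (4 + b² - b)/5 = 3 + (⅘ - b/5 + b²/5) = 19/5 - b/5 + b²/5)
(y(3) + p(0, -6))*9 = ((19/5 - ⅕*3 + (⅕)*3²) + 6)*9 = ((19/5 - ⅗ + (⅕)*9) + 6)*9 = ((19/5 - ⅗ + 9/5) + 6)*9 = (5 + 6)*9 = 11*9 = 99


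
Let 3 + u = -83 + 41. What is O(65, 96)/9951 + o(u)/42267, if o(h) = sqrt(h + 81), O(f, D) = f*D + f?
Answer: 88851047/140199639 ≈ 0.63375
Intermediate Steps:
O(f, D) = f + D*f (O(f, D) = D*f + f = f + D*f)
u = -45 (u = -3 + (-83 + 41) = -3 - 42 = -45)
o(h) = sqrt(81 + h)
O(65, 96)/9951 + o(u)/42267 = (65*(1 + 96))/9951 + sqrt(81 - 45)/42267 = (65*97)*(1/9951) + sqrt(36)*(1/42267) = 6305*(1/9951) + 6*(1/42267) = 6305/9951 + 2/14089 = 88851047/140199639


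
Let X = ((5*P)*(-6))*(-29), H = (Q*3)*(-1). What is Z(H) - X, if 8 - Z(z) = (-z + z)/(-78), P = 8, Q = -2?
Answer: -6952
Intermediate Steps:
H = 6 (H = -2*3*(-1) = -6*(-1) = 6)
Z(z) = 8 (Z(z) = 8 - (-z + z)/(-78) = 8 - 0*(-1)/78 = 8 - 1*0 = 8 + 0 = 8)
X = 6960 (X = ((5*8)*(-6))*(-29) = (40*(-6))*(-29) = -240*(-29) = 6960)
Z(H) - X = 8 - 1*6960 = 8 - 6960 = -6952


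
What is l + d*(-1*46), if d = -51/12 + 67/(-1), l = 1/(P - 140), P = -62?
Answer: 331027/101 ≈ 3277.5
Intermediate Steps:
l = -1/202 (l = 1/(-62 - 140) = 1/(-202) = -1/202 ≈ -0.0049505)
d = -285/4 (d = -51*1/12 + 67*(-1) = -17/4 - 67 = -285/4 ≈ -71.250)
l + d*(-1*46) = -1/202 - (-285)*46/4 = -1/202 - 285/4*(-46) = -1/202 + 6555/2 = 331027/101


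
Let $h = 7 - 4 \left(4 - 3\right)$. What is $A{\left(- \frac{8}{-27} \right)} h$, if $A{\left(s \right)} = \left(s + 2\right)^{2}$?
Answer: $\frac{3844}{243} \approx 15.819$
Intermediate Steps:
$A{\left(s \right)} = \left(2 + s\right)^{2}$
$h = 3$ ($h = 7 - 4 = 3$)
$A{\left(- \frac{8}{-27} \right)} h = \left(2 - \frac{8}{-27}\right)^{2} \cdot 3 = \left(2 - - \frac{8}{27}\right)^{2} \cdot 3 = \left(2 + \frac{8}{27}\right)^{2} \cdot 3 = \left(\frac{62}{27}\right)^{2} \cdot 3 = \frac{3844}{729} \cdot 3 = \frac{3844}{243}$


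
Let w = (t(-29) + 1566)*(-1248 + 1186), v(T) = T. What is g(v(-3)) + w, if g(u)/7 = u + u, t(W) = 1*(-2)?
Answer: -97010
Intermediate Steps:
t(W) = -2
w = -96968 (w = (-2 + 1566)*(-1248 + 1186) = 1564*(-62) = -96968)
g(u) = 14*u (g(u) = 7*(u + u) = 7*(2*u) = 14*u)
g(v(-3)) + w = 14*(-3) - 96968 = -42 - 96968 = -97010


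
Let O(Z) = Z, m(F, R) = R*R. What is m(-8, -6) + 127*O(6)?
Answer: 798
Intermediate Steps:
m(F, R) = R²
m(-8, -6) + 127*O(6) = (-6)² + 127*6 = 36 + 762 = 798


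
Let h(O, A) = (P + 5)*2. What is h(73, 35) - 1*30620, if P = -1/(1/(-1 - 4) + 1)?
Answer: -61225/2 ≈ -30613.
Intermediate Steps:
P = -5/4 (P = -1/(1/(-5) + 1) = -1/(-1/5 + 1) = -1/(4/5) = (5/4)*(-1) = -5/4 ≈ -1.2500)
h(O, A) = 15/2 (h(O, A) = (-5/4 + 5)*2 = (15/4)*2 = 15/2)
h(73, 35) - 1*30620 = 15/2 - 1*30620 = 15/2 - 30620 = -61225/2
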